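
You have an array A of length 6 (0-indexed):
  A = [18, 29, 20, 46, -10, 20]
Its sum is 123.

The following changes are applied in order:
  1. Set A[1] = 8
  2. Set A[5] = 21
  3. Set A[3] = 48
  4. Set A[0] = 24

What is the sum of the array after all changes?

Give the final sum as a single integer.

Initial sum: 123
Change 1: A[1] 29 -> 8, delta = -21, sum = 102
Change 2: A[5] 20 -> 21, delta = 1, sum = 103
Change 3: A[3] 46 -> 48, delta = 2, sum = 105
Change 4: A[0] 18 -> 24, delta = 6, sum = 111

Answer: 111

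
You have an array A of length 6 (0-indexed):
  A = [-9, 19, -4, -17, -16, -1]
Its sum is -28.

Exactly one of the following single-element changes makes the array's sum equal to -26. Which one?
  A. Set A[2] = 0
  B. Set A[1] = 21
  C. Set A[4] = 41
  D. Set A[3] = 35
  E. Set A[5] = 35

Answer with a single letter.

Option A: A[2] -4->0, delta=4, new_sum=-28+(4)=-24
Option B: A[1] 19->21, delta=2, new_sum=-28+(2)=-26 <-- matches target
Option C: A[4] -16->41, delta=57, new_sum=-28+(57)=29
Option D: A[3] -17->35, delta=52, new_sum=-28+(52)=24
Option E: A[5] -1->35, delta=36, new_sum=-28+(36)=8

Answer: B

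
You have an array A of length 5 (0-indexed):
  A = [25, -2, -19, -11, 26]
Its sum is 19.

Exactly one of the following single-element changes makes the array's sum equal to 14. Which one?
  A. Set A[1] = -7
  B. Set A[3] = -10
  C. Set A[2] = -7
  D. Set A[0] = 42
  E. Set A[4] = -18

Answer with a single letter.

Option A: A[1] -2->-7, delta=-5, new_sum=19+(-5)=14 <-- matches target
Option B: A[3] -11->-10, delta=1, new_sum=19+(1)=20
Option C: A[2] -19->-7, delta=12, new_sum=19+(12)=31
Option D: A[0] 25->42, delta=17, new_sum=19+(17)=36
Option E: A[4] 26->-18, delta=-44, new_sum=19+(-44)=-25

Answer: A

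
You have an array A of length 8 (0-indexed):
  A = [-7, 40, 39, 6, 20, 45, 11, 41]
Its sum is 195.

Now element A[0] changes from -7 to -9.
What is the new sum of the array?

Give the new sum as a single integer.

Answer: 193

Derivation:
Old value at index 0: -7
New value at index 0: -9
Delta = -9 - -7 = -2
New sum = old_sum + delta = 195 + (-2) = 193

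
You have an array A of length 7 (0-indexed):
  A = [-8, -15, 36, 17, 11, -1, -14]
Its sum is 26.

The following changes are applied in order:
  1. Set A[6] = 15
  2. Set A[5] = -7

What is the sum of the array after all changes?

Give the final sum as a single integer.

Answer: 49

Derivation:
Initial sum: 26
Change 1: A[6] -14 -> 15, delta = 29, sum = 55
Change 2: A[5] -1 -> -7, delta = -6, sum = 49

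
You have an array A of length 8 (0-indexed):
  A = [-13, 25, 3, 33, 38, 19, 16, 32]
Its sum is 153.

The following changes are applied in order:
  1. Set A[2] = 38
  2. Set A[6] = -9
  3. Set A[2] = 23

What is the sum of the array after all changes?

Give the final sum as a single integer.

Answer: 148

Derivation:
Initial sum: 153
Change 1: A[2] 3 -> 38, delta = 35, sum = 188
Change 2: A[6] 16 -> -9, delta = -25, sum = 163
Change 3: A[2] 38 -> 23, delta = -15, sum = 148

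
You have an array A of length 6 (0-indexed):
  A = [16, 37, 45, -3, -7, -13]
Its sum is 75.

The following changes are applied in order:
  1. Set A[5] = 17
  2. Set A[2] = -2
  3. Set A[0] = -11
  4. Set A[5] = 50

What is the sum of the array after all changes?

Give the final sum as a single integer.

Initial sum: 75
Change 1: A[5] -13 -> 17, delta = 30, sum = 105
Change 2: A[2] 45 -> -2, delta = -47, sum = 58
Change 3: A[0] 16 -> -11, delta = -27, sum = 31
Change 4: A[5] 17 -> 50, delta = 33, sum = 64

Answer: 64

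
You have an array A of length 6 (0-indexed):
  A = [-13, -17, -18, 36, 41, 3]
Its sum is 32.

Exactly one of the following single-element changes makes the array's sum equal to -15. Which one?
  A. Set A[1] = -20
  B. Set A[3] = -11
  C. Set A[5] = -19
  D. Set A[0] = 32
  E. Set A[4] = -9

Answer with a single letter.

Option A: A[1] -17->-20, delta=-3, new_sum=32+(-3)=29
Option B: A[3] 36->-11, delta=-47, new_sum=32+(-47)=-15 <-- matches target
Option C: A[5] 3->-19, delta=-22, new_sum=32+(-22)=10
Option D: A[0] -13->32, delta=45, new_sum=32+(45)=77
Option E: A[4] 41->-9, delta=-50, new_sum=32+(-50)=-18

Answer: B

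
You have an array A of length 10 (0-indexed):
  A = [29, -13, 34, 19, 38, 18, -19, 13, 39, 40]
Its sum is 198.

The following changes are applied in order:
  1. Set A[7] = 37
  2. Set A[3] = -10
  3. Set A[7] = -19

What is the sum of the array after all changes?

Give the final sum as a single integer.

Answer: 137

Derivation:
Initial sum: 198
Change 1: A[7] 13 -> 37, delta = 24, sum = 222
Change 2: A[3] 19 -> -10, delta = -29, sum = 193
Change 3: A[7] 37 -> -19, delta = -56, sum = 137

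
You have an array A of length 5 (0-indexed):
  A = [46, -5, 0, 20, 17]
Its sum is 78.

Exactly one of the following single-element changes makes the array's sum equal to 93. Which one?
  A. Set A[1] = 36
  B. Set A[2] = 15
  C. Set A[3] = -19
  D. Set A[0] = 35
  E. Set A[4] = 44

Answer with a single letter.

Answer: B

Derivation:
Option A: A[1] -5->36, delta=41, new_sum=78+(41)=119
Option B: A[2] 0->15, delta=15, new_sum=78+(15)=93 <-- matches target
Option C: A[3] 20->-19, delta=-39, new_sum=78+(-39)=39
Option D: A[0] 46->35, delta=-11, new_sum=78+(-11)=67
Option E: A[4] 17->44, delta=27, new_sum=78+(27)=105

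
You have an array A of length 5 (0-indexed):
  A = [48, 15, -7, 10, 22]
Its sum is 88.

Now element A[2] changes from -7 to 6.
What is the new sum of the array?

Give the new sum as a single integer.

Old value at index 2: -7
New value at index 2: 6
Delta = 6 - -7 = 13
New sum = old_sum + delta = 88 + (13) = 101

Answer: 101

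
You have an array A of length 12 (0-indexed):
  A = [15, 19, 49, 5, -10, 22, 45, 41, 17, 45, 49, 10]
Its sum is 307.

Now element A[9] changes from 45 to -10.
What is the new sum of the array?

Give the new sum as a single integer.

Old value at index 9: 45
New value at index 9: -10
Delta = -10 - 45 = -55
New sum = old_sum + delta = 307 + (-55) = 252

Answer: 252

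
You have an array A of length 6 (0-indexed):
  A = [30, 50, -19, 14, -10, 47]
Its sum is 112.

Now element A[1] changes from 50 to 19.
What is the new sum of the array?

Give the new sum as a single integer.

Answer: 81

Derivation:
Old value at index 1: 50
New value at index 1: 19
Delta = 19 - 50 = -31
New sum = old_sum + delta = 112 + (-31) = 81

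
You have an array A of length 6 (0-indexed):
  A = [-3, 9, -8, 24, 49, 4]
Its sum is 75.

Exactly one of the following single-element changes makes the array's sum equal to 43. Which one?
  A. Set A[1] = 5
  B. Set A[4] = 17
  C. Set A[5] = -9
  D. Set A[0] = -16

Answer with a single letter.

Answer: B

Derivation:
Option A: A[1] 9->5, delta=-4, new_sum=75+(-4)=71
Option B: A[4] 49->17, delta=-32, new_sum=75+(-32)=43 <-- matches target
Option C: A[5] 4->-9, delta=-13, new_sum=75+(-13)=62
Option D: A[0] -3->-16, delta=-13, new_sum=75+(-13)=62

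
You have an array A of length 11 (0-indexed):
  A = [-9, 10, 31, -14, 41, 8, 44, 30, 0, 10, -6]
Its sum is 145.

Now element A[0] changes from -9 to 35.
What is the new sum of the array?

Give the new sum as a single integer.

Answer: 189

Derivation:
Old value at index 0: -9
New value at index 0: 35
Delta = 35 - -9 = 44
New sum = old_sum + delta = 145 + (44) = 189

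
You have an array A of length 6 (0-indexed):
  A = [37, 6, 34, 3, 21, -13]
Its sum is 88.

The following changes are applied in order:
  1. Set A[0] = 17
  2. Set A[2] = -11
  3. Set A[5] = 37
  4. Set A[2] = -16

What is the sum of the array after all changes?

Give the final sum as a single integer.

Answer: 68

Derivation:
Initial sum: 88
Change 1: A[0] 37 -> 17, delta = -20, sum = 68
Change 2: A[2] 34 -> -11, delta = -45, sum = 23
Change 3: A[5] -13 -> 37, delta = 50, sum = 73
Change 4: A[2] -11 -> -16, delta = -5, sum = 68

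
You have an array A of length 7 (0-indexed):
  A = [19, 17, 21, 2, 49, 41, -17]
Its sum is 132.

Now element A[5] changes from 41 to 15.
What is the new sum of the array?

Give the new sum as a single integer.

Old value at index 5: 41
New value at index 5: 15
Delta = 15 - 41 = -26
New sum = old_sum + delta = 132 + (-26) = 106

Answer: 106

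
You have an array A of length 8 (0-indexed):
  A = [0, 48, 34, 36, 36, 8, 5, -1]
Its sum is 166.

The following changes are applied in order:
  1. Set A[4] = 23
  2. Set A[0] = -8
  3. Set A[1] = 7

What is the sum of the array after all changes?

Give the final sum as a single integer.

Answer: 104

Derivation:
Initial sum: 166
Change 1: A[4] 36 -> 23, delta = -13, sum = 153
Change 2: A[0] 0 -> -8, delta = -8, sum = 145
Change 3: A[1] 48 -> 7, delta = -41, sum = 104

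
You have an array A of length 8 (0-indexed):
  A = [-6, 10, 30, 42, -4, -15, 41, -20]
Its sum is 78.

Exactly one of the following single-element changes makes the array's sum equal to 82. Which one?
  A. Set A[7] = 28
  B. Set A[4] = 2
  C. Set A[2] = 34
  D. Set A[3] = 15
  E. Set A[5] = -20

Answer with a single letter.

Option A: A[7] -20->28, delta=48, new_sum=78+(48)=126
Option B: A[4] -4->2, delta=6, new_sum=78+(6)=84
Option C: A[2] 30->34, delta=4, new_sum=78+(4)=82 <-- matches target
Option D: A[3] 42->15, delta=-27, new_sum=78+(-27)=51
Option E: A[5] -15->-20, delta=-5, new_sum=78+(-5)=73

Answer: C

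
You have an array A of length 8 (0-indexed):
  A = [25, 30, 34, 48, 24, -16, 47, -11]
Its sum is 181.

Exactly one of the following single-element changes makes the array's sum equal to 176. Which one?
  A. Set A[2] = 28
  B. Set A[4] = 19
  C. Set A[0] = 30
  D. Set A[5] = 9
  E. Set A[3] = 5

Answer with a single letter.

Option A: A[2] 34->28, delta=-6, new_sum=181+(-6)=175
Option B: A[4] 24->19, delta=-5, new_sum=181+(-5)=176 <-- matches target
Option C: A[0] 25->30, delta=5, new_sum=181+(5)=186
Option D: A[5] -16->9, delta=25, new_sum=181+(25)=206
Option E: A[3] 48->5, delta=-43, new_sum=181+(-43)=138

Answer: B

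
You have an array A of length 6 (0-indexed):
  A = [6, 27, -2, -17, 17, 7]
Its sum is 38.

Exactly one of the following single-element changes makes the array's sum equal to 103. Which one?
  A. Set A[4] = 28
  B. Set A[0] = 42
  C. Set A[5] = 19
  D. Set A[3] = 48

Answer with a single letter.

Answer: D

Derivation:
Option A: A[4] 17->28, delta=11, new_sum=38+(11)=49
Option B: A[0] 6->42, delta=36, new_sum=38+(36)=74
Option C: A[5] 7->19, delta=12, new_sum=38+(12)=50
Option D: A[3] -17->48, delta=65, new_sum=38+(65)=103 <-- matches target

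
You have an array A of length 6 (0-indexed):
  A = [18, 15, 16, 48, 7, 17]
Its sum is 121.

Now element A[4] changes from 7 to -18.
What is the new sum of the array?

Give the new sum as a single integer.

Answer: 96

Derivation:
Old value at index 4: 7
New value at index 4: -18
Delta = -18 - 7 = -25
New sum = old_sum + delta = 121 + (-25) = 96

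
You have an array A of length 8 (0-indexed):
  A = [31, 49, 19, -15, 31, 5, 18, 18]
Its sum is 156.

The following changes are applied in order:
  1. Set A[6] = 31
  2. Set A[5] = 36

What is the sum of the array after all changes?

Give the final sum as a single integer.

Answer: 200

Derivation:
Initial sum: 156
Change 1: A[6] 18 -> 31, delta = 13, sum = 169
Change 2: A[5] 5 -> 36, delta = 31, sum = 200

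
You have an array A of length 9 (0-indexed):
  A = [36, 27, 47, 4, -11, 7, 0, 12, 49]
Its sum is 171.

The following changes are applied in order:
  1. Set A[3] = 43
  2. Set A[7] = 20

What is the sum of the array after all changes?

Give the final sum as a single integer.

Answer: 218

Derivation:
Initial sum: 171
Change 1: A[3] 4 -> 43, delta = 39, sum = 210
Change 2: A[7] 12 -> 20, delta = 8, sum = 218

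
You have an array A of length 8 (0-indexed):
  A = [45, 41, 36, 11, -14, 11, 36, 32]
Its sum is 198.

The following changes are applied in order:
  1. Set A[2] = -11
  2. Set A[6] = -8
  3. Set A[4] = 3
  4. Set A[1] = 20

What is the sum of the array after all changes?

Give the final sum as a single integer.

Initial sum: 198
Change 1: A[2] 36 -> -11, delta = -47, sum = 151
Change 2: A[6] 36 -> -8, delta = -44, sum = 107
Change 3: A[4] -14 -> 3, delta = 17, sum = 124
Change 4: A[1] 41 -> 20, delta = -21, sum = 103

Answer: 103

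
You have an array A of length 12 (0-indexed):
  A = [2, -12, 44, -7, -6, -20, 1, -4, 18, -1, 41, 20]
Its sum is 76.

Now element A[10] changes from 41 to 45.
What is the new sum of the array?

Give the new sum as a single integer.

Answer: 80

Derivation:
Old value at index 10: 41
New value at index 10: 45
Delta = 45 - 41 = 4
New sum = old_sum + delta = 76 + (4) = 80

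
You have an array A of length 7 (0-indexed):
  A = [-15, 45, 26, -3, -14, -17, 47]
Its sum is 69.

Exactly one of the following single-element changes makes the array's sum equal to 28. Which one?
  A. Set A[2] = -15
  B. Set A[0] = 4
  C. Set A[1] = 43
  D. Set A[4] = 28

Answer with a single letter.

Answer: A

Derivation:
Option A: A[2] 26->-15, delta=-41, new_sum=69+(-41)=28 <-- matches target
Option B: A[0] -15->4, delta=19, new_sum=69+(19)=88
Option C: A[1] 45->43, delta=-2, new_sum=69+(-2)=67
Option D: A[4] -14->28, delta=42, new_sum=69+(42)=111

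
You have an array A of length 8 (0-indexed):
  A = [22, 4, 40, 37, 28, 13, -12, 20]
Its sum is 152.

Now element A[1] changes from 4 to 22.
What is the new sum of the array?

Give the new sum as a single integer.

Old value at index 1: 4
New value at index 1: 22
Delta = 22 - 4 = 18
New sum = old_sum + delta = 152 + (18) = 170

Answer: 170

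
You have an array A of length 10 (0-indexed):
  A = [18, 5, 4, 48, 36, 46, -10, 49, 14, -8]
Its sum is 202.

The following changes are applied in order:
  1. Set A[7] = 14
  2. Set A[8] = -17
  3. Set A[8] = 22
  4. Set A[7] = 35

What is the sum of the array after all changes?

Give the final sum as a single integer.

Answer: 196

Derivation:
Initial sum: 202
Change 1: A[7] 49 -> 14, delta = -35, sum = 167
Change 2: A[8] 14 -> -17, delta = -31, sum = 136
Change 3: A[8] -17 -> 22, delta = 39, sum = 175
Change 4: A[7] 14 -> 35, delta = 21, sum = 196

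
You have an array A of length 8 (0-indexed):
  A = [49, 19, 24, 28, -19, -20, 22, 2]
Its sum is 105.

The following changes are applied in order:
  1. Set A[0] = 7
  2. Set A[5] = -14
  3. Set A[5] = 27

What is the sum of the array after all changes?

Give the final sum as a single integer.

Answer: 110

Derivation:
Initial sum: 105
Change 1: A[0] 49 -> 7, delta = -42, sum = 63
Change 2: A[5] -20 -> -14, delta = 6, sum = 69
Change 3: A[5] -14 -> 27, delta = 41, sum = 110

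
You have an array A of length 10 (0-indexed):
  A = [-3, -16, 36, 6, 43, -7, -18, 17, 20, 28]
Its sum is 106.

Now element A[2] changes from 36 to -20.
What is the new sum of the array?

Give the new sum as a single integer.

Old value at index 2: 36
New value at index 2: -20
Delta = -20 - 36 = -56
New sum = old_sum + delta = 106 + (-56) = 50

Answer: 50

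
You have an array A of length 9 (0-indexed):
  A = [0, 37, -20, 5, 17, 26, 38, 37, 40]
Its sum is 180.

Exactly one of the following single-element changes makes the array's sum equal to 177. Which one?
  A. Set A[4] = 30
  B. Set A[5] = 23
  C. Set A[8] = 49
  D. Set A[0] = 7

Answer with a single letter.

Answer: B

Derivation:
Option A: A[4] 17->30, delta=13, new_sum=180+(13)=193
Option B: A[5] 26->23, delta=-3, new_sum=180+(-3)=177 <-- matches target
Option C: A[8] 40->49, delta=9, new_sum=180+(9)=189
Option D: A[0] 0->7, delta=7, new_sum=180+(7)=187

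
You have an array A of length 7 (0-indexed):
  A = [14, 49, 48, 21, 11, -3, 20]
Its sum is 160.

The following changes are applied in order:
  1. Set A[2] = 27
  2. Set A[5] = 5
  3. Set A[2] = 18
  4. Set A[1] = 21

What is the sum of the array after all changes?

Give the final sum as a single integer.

Initial sum: 160
Change 1: A[2] 48 -> 27, delta = -21, sum = 139
Change 2: A[5] -3 -> 5, delta = 8, sum = 147
Change 3: A[2] 27 -> 18, delta = -9, sum = 138
Change 4: A[1] 49 -> 21, delta = -28, sum = 110

Answer: 110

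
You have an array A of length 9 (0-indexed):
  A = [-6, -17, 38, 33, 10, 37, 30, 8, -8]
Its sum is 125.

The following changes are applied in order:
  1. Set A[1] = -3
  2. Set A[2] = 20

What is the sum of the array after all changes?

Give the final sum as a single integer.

Initial sum: 125
Change 1: A[1] -17 -> -3, delta = 14, sum = 139
Change 2: A[2] 38 -> 20, delta = -18, sum = 121

Answer: 121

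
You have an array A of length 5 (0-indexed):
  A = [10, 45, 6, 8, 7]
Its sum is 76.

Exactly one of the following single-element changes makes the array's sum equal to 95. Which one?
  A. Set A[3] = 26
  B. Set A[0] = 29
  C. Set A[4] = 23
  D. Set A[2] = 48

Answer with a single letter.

Answer: B

Derivation:
Option A: A[3] 8->26, delta=18, new_sum=76+(18)=94
Option B: A[0] 10->29, delta=19, new_sum=76+(19)=95 <-- matches target
Option C: A[4] 7->23, delta=16, new_sum=76+(16)=92
Option D: A[2] 6->48, delta=42, new_sum=76+(42)=118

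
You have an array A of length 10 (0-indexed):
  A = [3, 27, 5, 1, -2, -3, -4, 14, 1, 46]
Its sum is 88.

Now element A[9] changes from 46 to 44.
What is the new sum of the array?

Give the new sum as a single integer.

Old value at index 9: 46
New value at index 9: 44
Delta = 44 - 46 = -2
New sum = old_sum + delta = 88 + (-2) = 86

Answer: 86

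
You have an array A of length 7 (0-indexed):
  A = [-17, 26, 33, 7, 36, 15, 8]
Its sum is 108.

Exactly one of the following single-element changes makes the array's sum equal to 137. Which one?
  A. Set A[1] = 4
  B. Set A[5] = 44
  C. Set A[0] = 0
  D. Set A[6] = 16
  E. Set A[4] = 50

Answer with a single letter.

Answer: B

Derivation:
Option A: A[1] 26->4, delta=-22, new_sum=108+(-22)=86
Option B: A[5] 15->44, delta=29, new_sum=108+(29)=137 <-- matches target
Option C: A[0] -17->0, delta=17, new_sum=108+(17)=125
Option D: A[6] 8->16, delta=8, new_sum=108+(8)=116
Option E: A[4] 36->50, delta=14, new_sum=108+(14)=122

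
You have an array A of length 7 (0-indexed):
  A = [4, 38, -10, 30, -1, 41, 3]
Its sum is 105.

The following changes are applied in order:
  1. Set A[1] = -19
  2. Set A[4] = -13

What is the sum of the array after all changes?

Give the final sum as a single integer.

Answer: 36

Derivation:
Initial sum: 105
Change 1: A[1] 38 -> -19, delta = -57, sum = 48
Change 2: A[4] -1 -> -13, delta = -12, sum = 36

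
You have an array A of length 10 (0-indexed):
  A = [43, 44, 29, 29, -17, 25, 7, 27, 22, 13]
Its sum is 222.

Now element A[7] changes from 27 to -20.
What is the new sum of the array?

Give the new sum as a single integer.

Answer: 175

Derivation:
Old value at index 7: 27
New value at index 7: -20
Delta = -20 - 27 = -47
New sum = old_sum + delta = 222 + (-47) = 175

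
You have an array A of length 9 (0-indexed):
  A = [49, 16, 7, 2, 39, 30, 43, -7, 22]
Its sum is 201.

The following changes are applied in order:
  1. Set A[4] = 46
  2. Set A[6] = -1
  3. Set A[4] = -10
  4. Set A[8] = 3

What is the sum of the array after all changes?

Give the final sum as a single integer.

Answer: 89

Derivation:
Initial sum: 201
Change 1: A[4] 39 -> 46, delta = 7, sum = 208
Change 2: A[6] 43 -> -1, delta = -44, sum = 164
Change 3: A[4] 46 -> -10, delta = -56, sum = 108
Change 4: A[8] 22 -> 3, delta = -19, sum = 89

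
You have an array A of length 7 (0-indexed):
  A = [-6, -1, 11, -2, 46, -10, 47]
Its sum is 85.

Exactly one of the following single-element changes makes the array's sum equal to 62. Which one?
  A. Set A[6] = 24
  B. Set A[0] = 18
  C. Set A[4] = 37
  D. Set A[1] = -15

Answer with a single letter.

Answer: A

Derivation:
Option A: A[6] 47->24, delta=-23, new_sum=85+(-23)=62 <-- matches target
Option B: A[0] -6->18, delta=24, new_sum=85+(24)=109
Option C: A[4] 46->37, delta=-9, new_sum=85+(-9)=76
Option D: A[1] -1->-15, delta=-14, new_sum=85+(-14)=71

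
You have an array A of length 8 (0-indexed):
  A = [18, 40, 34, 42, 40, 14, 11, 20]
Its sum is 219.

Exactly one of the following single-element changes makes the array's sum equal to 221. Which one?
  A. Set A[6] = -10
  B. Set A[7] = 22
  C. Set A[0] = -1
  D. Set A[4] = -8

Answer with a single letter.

Answer: B

Derivation:
Option A: A[6] 11->-10, delta=-21, new_sum=219+(-21)=198
Option B: A[7] 20->22, delta=2, new_sum=219+(2)=221 <-- matches target
Option C: A[0] 18->-1, delta=-19, new_sum=219+(-19)=200
Option D: A[4] 40->-8, delta=-48, new_sum=219+(-48)=171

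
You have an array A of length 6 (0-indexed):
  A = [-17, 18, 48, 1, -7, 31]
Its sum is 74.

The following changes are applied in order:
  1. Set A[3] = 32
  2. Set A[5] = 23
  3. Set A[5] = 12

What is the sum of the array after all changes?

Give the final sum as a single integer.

Initial sum: 74
Change 1: A[3] 1 -> 32, delta = 31, sum = 105
Change 2: A[5] 31 -> 23, delta = -8, sum = 97
Change 3: A[5] 23 -> 12, delta = -11, sum = 86

Answer: 86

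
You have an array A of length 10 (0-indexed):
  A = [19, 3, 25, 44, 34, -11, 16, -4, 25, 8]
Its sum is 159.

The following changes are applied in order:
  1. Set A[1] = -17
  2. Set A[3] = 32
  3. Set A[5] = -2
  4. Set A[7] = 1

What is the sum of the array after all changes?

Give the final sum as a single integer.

Initial sum: 159
Change 1: A[1] 3 -> -17, delta = -20, sum = 139
Change 2: A[3] 44 -> 32, delta = -12, sum = 127
Change 3: A[5] -11 -> -2, delta = 9, sum = 136
Change 4: A[7] -4 -> 1, delta = 5, sum = 141

Answer: 141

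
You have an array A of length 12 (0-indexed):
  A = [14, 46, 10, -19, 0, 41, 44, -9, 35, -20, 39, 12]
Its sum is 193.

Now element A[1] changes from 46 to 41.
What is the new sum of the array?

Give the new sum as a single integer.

Answer: 188

Derivation:
Old value at index 1: 46
New value at index 1: 41
Delta = 41 - 46 = -5
New sum = old_sum + delta = 193 + (-5) = 188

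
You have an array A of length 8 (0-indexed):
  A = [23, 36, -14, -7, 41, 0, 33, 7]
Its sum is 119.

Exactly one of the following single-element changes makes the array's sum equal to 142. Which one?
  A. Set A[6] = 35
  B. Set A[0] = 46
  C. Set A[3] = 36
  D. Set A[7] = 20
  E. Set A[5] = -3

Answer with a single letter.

Option A: A[6] 33->35, delta=2, new_sum=119+(2)=121
Option B: A[0] 23->46, delta=23, new_sum=119+(23)=142 <-- matches target
Option C: A[3] -7->36, delta=43, new_sum=119+(43)=162
Option D: A[7] 7->20, delta=13, new_sum=119+(13)=132
Option E: A[5] 0->-3, delta=-3, new_sum=119+(-3)=116

Answer: B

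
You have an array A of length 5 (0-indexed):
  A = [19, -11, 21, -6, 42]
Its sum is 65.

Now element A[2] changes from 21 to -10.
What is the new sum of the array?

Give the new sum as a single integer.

Answer: 34

Derivation:
Old value at index 2: 21
New value at index 2: -10
Delta = -10 - 21 = -31
New sum = old_sum + delta = 65 + (-31) = 34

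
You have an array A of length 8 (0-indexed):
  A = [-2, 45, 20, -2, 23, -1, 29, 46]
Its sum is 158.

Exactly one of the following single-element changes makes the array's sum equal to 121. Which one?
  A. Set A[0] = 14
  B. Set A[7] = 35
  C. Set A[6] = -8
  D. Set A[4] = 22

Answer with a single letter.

Option A: A[0] -2->14, delta=16, new_sum=158+(16)=174
Option B: A[7] 46->35, delta=-11, new_sum=158+(-11)=147
Option C: A[6] 29->-8, delta=-37, new_sum=158+(-37)=121 <-- matches target
Option D: A[4] 23->22, delta=-1, new_sum=158+(-1)=157

Answer: C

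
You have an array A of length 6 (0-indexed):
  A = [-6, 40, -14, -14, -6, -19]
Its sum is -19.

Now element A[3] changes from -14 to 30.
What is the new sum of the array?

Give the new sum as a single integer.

Old value at index 3: -14
New value at index 3: 30
Delta = 30 - -14 = 44
New sum = old_sum + delta = -19 + (44) = 25

Answer: 25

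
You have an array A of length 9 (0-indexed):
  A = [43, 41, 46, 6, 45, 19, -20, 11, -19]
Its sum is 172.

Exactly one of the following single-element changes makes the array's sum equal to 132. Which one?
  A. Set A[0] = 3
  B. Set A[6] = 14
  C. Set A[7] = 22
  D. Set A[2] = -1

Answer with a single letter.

Option A: A[0] 43->3, delta=-40, new_sum=172+(-40)=132 <-- matches target
Option B: A[6] -20->14, delta=34, new_sum=172+(34)=206
Option C: A[7] 11->22, delta=11, new_sum=172+(11)=183
Option D: A[2] 46->-1, delta=-47, new_sum=172+(-47)=125

Answer: A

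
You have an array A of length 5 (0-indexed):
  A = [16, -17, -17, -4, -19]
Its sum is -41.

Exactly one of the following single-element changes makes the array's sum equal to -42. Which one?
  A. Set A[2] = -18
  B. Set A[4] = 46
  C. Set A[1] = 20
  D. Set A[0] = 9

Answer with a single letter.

Option A: A[2] -17->-18, delta=-1, new_sum=-41+(-1)=-42 <-- matches target
Option B: A[4] -19->46, delta=65, new_sum=-41+(65)=24
Option C: A[1] -17->20, delta=37, new_sum=-41+(37)=-4
Option D: A[0] 16->9, delta=-7, new_sum=-41+(-7)=-48

Answer: A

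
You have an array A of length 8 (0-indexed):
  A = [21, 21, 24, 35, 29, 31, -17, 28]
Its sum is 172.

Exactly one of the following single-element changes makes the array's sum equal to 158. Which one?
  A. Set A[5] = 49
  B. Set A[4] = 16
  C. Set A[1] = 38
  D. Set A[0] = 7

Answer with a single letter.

Option A: A[5] 31->49, delta=18, new_sum=172+(18)=190
Option B: A[4] 29->16, delta=-13, new_sum=172+(-13)=159
Option C: A[1] 21->38, delta=17, new_sum=172+(17)=189
Option D: A[0] 21->7, delta=-14, new_sum=172+(-14)=158 <-- matches target

Answer: D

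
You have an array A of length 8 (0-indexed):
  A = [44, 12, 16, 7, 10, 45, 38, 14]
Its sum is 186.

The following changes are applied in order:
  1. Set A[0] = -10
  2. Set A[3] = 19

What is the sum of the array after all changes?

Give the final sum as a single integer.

Answer: 144

Derivation:
Initial sum: 186
Change 1: A[0] 44 -> -10, delta = -54, sum = 132
Change 2: A[3] 7 -> 19, delta = 12, sum = 144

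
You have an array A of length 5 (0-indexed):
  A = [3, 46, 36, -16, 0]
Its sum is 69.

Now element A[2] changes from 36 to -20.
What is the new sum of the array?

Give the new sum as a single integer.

Answer: 13

Derivation:
Old value at index 2: 36
New value at index 2: -20
Delta = -20 - 36 = -56
New sum = old_sum + delta = 69 + (-56) = 13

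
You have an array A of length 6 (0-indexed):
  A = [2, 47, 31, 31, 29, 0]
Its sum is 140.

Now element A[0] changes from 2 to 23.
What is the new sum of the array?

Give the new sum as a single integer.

Answer: 161

Derivation:
Old value at index 0: 2
New value at index 0: 23
Delta = 23 - 2 = 21
New sum = old_sum + delta = 140 + (21) = 161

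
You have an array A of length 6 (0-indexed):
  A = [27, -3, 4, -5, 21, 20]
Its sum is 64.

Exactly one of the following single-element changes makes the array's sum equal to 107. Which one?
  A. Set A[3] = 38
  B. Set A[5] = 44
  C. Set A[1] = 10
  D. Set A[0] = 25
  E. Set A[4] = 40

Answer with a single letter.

Answer: A

Derivation:
Option A: A[3] -5->38, delta=43, new_sum=64+(43)=107 <-- matches target
Option B: A[5] 20->44, delta=24, new_sum=64+(24)=88
Option C: A[1] -3->10, delta=13, new_sum=64+(13)=77
Option D: A[0] 27->25, delta=-2, new_sum=64+(-2)=62
Option E: A[4] 21->40, delta=19, new_sum=64+(19)=83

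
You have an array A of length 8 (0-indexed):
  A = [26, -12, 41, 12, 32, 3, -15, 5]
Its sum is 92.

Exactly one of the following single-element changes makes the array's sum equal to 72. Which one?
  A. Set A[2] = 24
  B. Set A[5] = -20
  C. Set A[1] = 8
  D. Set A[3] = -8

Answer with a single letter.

Answer: D

Derivation:
Option A: A[2] 41->24, delta=-17, new_sum=92+(-17)=75
Option B: A[5] 3->-20, delta=-23, new_sum=92+(-23)=69
Option C: A[1] -12->8, delta=20, new_sum=92+(20)=112
Option D: A[3] 12->-8, delta=-20, new_sum=92+(-20)=72 <-- matches target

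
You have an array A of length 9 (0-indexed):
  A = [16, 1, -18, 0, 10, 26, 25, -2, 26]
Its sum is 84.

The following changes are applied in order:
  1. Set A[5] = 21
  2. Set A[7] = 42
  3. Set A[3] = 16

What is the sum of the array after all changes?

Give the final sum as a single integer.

Answer: 139

Derivation:
Initial sum: 84
Change 1: A[5] 26 -> 21, delta = -5, sum = 79
Change 2: A[7] -2 -> 42, delta = 44, sum = 123
Change 3: A[3] 0 -> 16, delta = 16, sum = 139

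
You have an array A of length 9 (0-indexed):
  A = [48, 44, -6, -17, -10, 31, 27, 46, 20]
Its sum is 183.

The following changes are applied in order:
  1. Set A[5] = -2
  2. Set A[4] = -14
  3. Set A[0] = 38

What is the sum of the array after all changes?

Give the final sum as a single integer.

Answer: 136

Derivation:
Initial sum: 183
Change 1: A[5] 31 -> -2, delta = -33, sum = 150
Change 2: A[4] -10 -> -14, delta = -4, sum = 146
Change 3: A[0] 48 -> 38, delta = -10, sum = 136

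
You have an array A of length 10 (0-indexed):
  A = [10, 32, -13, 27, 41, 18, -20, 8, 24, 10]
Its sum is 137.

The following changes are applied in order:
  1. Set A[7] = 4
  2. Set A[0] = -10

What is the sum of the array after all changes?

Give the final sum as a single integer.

Answer: 113

Derivation:
Initial sum: 137
Change 1: A[7] 8 -> 4, delta = -4, sum = 133
Change 2: A[0] 10 -> -10, delta = -20, sum = 113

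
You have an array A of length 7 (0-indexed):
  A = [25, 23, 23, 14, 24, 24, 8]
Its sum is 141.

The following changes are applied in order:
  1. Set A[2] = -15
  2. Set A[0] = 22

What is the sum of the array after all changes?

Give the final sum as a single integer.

Answer: 100

Derivation:
Initial sum: 141
Change 1: A[2] 23 -> -15, delta = -38, sum = 103
Change 2: A[0] 25 -> 22, delta = -3, sum = 100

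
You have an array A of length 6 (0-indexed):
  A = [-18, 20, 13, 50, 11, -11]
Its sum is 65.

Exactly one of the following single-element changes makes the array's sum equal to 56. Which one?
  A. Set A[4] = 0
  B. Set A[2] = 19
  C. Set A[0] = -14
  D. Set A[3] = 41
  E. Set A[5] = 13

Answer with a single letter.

Answer: D

Derivation:
Option A: A[4] 11->0, delta=-11, new_sum=65+(-11)=54
Option B: A[2] 13->19, delta=6, new_sum=65+(6)=71
Option C: A[0] -18->-14, delta=4, new_sum=65+(4)=69
Option D: A[3] 50->41, delta=-9, new_sum=65+(-9)=56 <-- matches target
Option E: A[5] -11->13, delta=24, new_sum=65+(24)=89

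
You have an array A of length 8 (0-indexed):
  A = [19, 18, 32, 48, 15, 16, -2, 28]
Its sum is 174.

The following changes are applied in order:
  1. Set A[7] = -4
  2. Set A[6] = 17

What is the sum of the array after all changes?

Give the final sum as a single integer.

Answer: 161

Derivation:
Initial sum: 174
Change 1: A[7] 28 -> -4, delta = -32, sum = 142
Change 2: A[6] -2 -> 17, delta = 19, sum = 161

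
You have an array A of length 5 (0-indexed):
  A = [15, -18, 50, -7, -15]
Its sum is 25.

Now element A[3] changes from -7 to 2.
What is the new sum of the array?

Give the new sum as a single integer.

Answer: 34

Derivation:
Old value at index 3: -7
New value at index 3: 2
Delta = 2 - -7 = 9
New sum = old_sum + delta = 25 + (9) = 34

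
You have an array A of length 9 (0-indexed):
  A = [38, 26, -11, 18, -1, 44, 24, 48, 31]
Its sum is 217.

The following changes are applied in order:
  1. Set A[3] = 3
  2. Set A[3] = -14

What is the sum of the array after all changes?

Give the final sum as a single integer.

Answer: 185

Derivation:
Initial sum: 217
Change 1: A[3] 18 -> 3, delta = -15, sum = 202
Change 2: A[3] 3 -> -14, delta = -17, sum = 185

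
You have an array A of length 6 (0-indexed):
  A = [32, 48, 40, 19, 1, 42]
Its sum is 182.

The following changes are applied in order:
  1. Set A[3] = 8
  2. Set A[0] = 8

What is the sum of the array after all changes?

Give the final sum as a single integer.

Answer: 147

Derivation:
Initial sum: 182
Change 1: A[3] 19 -> 8, delta = -11, sum = 171
Change 2: A[0] 32 -> 8, delta = -24, sum = 147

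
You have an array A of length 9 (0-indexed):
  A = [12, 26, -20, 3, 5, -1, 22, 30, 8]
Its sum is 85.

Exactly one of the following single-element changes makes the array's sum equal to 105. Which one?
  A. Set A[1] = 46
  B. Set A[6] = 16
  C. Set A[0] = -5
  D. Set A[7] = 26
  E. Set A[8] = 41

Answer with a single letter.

Option A: A[1] 26->46, delta=20, new_sum=85+(20)=105 <-- matches target
Option B: A[6] 22->16, delta=-6, new_sum=85+(-6)=79
Option C: A[0] 12->-5, delta=-17, new_sum=85+(-17)=68
Option D: A[7] 30->26, delta=-4, new_sum=85+(-4)=81
Option E: A[8] 8->41, delta=33, new_sum=85+(33)=118

Answer: A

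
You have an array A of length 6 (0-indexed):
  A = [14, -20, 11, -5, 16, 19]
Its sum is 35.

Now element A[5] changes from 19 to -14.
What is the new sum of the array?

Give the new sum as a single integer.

Answer: 2

Derivation:
Old value at index 5: 19
New value at index 5: -14
Delta = -14 - 19 = -33
New sum = old_sum + delta = 35 + (-33) = 2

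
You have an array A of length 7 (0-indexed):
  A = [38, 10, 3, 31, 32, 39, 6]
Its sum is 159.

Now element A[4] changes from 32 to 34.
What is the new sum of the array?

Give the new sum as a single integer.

Answer: 161

Derivation:
Old value at index 4: 32
New value at index 4: 34
Delta = 34 - 32 = 2
New sum = old_sum + delta = 159 + (2) = 161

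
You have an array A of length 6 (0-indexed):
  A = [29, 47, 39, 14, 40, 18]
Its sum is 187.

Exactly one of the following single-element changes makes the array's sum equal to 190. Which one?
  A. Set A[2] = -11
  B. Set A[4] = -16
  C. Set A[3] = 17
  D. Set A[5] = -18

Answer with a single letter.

Option A: A[2] 39->-11, delta=-50, new_sum=187+(-50)=137
Option B: A[4] 40->-16, delta=-56, new_sum=187+(-56)=131
Option C: A[3] 14->17, delta=3, new_sum=187+(3)=190 <-- matches target
Option D: A[5] 18->-18, delta=-36, new_sum=187+(-36)=151

Answer: C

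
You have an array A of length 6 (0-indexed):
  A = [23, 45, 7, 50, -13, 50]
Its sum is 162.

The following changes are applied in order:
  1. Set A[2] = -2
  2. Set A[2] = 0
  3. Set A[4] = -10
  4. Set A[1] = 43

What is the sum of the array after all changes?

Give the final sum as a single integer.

Initial sum: 162
Change 1: A[2] 7 -> -2, delta = -9, sum = 153
Change 2: A[2] -2 -> 0, delta = 2, sum = 155
Change 3: A[4] -13 -> -10, delta = 3, sum = 158
Change 4: A[1] 45 -> 43, delta = -2, sum = 156

Answer: 156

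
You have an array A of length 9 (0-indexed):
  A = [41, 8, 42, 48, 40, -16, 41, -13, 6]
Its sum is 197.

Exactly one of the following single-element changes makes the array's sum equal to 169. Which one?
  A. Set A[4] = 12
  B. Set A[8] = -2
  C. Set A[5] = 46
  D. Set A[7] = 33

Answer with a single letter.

Option A: A[4] 40->12, delta=-28, new_sum=197+(-28)=169 <-- matches target
Option B: A[8] 6->-2, delta=-8, new_sum=197+(-8)=189
Option C: A[5] -16->46, delta=62, new_sum=197+(62)=259
Option D: A[7] -13->33, delta=46, new_sum=197+(46)=243

Answer: A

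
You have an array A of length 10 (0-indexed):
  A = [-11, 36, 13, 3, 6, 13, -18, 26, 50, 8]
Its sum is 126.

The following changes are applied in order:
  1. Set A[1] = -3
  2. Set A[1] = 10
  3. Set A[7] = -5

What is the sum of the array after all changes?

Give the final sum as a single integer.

Initial sum: 126
Change 1: A[1] 36 -> -3, delta = -39, sum = 87
Change 2: A[1] -3 -> 10, delta = 13, sum = 100
Change 3: A[7] 26 -> -5, delta = -31, sum = 69

Answer: 69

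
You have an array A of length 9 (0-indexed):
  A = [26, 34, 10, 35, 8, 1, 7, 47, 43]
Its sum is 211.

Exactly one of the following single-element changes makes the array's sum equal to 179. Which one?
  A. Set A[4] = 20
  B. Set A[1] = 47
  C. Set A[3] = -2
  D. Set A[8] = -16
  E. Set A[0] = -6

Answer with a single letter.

Answer: E

Derivation:
Option A: A[4] 8->20, delta=12, new_sum=211+(12)=223
Option B: A[1] 34->47, delta=13, new_sum=211+(13)=224
Option C: A[3] 35->-2, delta=-37, new_sum=211+(-37)=174
Option D: A[8] 43->-16, delta=-59, new_sum=211+(-59)=152
Option E: A[0] 26->-6, delta=-32, new_sum=211+(-32)=179 <-- matches target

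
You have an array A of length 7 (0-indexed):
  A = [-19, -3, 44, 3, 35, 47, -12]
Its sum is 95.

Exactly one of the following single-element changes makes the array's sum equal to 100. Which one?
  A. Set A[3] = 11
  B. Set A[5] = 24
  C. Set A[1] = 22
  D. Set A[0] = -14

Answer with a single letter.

Option A: A[3] 3->11, delta=8, new_sum=95+(8)=103
Option B: A[5] 47->24, delta=-23, new_sum=95+(-23)=72
Option C: A[1] -3->22, delta=25, new_sum=95+(25)=120
Option D: A[0] -19->-14, delta=5, new_sum=95+(5)=100 <-- matches target

Answer: D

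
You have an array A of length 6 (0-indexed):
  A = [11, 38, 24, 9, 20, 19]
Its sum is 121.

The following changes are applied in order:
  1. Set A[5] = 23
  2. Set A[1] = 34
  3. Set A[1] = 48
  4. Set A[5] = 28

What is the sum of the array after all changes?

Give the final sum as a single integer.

Initial sum: 121
Change 1: A[5] 19 -> 23, delta = 4, sum = 125
Change 2: A[1] 38 -> 34, delta = -4, sum = 121
Change 3: A[1] 34 -> 48, delta = 14, sum = 135
Change 4: A[5] 23 -> 28, delta = 5, sum = 140

Answer: 140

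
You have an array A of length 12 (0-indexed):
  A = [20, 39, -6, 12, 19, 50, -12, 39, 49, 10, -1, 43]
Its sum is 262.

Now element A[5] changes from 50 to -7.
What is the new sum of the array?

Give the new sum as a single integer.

Answer: 205

Derivation:
Old value at index 5: 50
New value at index 5: -7
Delta = -7 - 50 = -57
New sum = old_sum + delta = 262 + (-57) = 205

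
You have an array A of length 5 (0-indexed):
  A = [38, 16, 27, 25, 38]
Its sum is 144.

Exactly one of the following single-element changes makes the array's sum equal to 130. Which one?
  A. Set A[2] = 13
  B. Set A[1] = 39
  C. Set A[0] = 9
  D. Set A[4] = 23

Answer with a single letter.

Answer: A

Derivation:
Option A: A[2] 27->13, delta=-14, new_sum=144+(-14)=130 <-- matches target
Option B: A[1] 16->39, delta=23, new_sum=144+(23)=167
Option C: A[0] 38->9, delta=-29, new_sum=144+(-29)=115
Option D: A[4] 38->23, delta=-15, new_sum=144+(-15)=129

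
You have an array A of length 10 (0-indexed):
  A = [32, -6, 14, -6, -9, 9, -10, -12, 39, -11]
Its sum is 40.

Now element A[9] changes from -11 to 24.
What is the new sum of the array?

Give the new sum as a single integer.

Old value at index 9: -11
New value at index 9: 24
Delta = 24 - -11 = 35
New sum = old_sum + delta = 40 + (35) = 75

Answer: 75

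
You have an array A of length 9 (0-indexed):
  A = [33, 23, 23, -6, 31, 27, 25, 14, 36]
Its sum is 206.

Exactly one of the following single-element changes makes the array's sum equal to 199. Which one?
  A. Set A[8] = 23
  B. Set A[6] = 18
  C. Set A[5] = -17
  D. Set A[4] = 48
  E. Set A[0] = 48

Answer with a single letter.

Option A: A[8] 36->23, delta=-13, new_sum=206+(-13)=193
Option B: A[6] 25->18, delta=-7, new_sum=206+(-7)=199 <-- matches target
Option C: A[5] 27->-17, delta=-44, new_sum=206+(-44)=162
Option D: A[4] 31->48, delta=17, new_sum=206+(17)=223
Option E: A[0] 33->48, delta=15, new_sum=206+(15)=221

Answer: B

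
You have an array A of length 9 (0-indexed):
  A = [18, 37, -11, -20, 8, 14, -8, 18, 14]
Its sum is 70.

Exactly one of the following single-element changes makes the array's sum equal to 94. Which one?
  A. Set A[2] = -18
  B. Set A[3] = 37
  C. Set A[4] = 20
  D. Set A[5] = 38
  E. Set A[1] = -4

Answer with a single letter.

Option A: A[2] -11->-18, delta=-7, new_sum=70+(-7)=63
Option B: A[3] -20->37, delta=57, new_sum=70+(57)=127
Option C: A[4] 8->20, delta=12, new_sum=70+(12)=82
Option D: A[5] 14->38, delta=24, new_sum=70+(24)=94 <-- matches target
Option E: A[1] 37->-4, delta=-41, new_sum=70+(-41)=29

Answer: D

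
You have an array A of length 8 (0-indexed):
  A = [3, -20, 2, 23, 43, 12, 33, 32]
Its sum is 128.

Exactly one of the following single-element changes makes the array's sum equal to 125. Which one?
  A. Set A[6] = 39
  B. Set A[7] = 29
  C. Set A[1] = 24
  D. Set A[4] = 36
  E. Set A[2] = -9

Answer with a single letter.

Answer: B

Derivation:
Option A: A[6] 33->39, delta=6, new_sum=128+(6)=134
Option B: A[7] 32->29, delta=-3, new_sum=128+(-3)=125 <-- matches target
Option C: A[1] -20->24, delta=44, new_sum=128+(44)=172
Option D: A[4] 43->36, delta=-7, new_sum=128+(-7)=121
Option E: A[2] 2->-9, delta=-11, new_sum=128+(-11)=117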